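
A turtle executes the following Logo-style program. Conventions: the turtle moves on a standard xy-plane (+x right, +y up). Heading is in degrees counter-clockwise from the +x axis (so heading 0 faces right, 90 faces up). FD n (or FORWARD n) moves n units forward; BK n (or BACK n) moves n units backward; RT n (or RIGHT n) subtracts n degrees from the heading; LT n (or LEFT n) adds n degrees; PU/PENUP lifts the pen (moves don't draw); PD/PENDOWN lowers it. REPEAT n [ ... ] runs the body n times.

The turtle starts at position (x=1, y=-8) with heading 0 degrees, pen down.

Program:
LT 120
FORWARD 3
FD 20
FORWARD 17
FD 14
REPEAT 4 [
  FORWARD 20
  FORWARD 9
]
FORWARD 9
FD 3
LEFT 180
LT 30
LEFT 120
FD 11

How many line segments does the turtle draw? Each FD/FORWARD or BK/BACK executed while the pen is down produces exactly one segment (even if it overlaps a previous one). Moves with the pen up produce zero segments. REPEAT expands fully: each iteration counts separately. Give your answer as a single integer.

Executing turtle program step by step:
Start: pos=(1,-8), heading=0, pen down
LT 120: heading 0 -> 120
FD 3: (1,-8) -> (-0.5,-5.402) [heading=120, draw]
FD 20: (-0.5,-5.402) -> (-10.5,11.919) [heading=120, draw]
FD 17: (-10.5,11.919) -> (-19,26.641) [heading=120, draw]
FD 14: (-19,26.641) -> (-26,38.765) [heading=120, draw]
REPEAT 4 [
  -- iteration 1/4 --
  FD 20: (-26,38.765) -> (-36,56.086) [heading=120, draw]
  FD 9: (-36,56.086) -> (-40.5,63.88) [heading=120, draw]
  -- iteration 2/4 --
  FD 20: (-40.5,63.88) -> (-50.5,81.201) [heading=120, draw]
  FD 9: (-50.5,81.201) -> (-55,88.995) [heading=120, draw]
  -- iteration 3/4 --
  FD 20: (-55,88.995) -> (-65,106.315) [heading=120, draw]
  FD 9: (-65,106.315) -> (-69.5,114.11) [heading=120, draw]
  -- iteration 4/4 --
  FD 20: (-69.5,114.11) -> (-79.5,131.43) [heading=120, draw]
  FD 9: (-79.5,131.43) -> (-84,139.224) [heading=120, draw]
]
FD 9: (-84,139.224) -> (-88.5,147.019) [heading=120, draw]
FD 3: (-88.5,147.019) -> (-90,149.617) [heading=120, draw]
LT 180: heading 120 -> 300
LT 30: heading 300 -> 330
LT 120: heading 330 -> 90
FD 11: (-90,149.617) -> (-90,160.617) [heading=90, draw]
Final: pos=(-90,160.617), heading=90, 15 segment(s) drawn
Segments drawn: 15

Answer: 15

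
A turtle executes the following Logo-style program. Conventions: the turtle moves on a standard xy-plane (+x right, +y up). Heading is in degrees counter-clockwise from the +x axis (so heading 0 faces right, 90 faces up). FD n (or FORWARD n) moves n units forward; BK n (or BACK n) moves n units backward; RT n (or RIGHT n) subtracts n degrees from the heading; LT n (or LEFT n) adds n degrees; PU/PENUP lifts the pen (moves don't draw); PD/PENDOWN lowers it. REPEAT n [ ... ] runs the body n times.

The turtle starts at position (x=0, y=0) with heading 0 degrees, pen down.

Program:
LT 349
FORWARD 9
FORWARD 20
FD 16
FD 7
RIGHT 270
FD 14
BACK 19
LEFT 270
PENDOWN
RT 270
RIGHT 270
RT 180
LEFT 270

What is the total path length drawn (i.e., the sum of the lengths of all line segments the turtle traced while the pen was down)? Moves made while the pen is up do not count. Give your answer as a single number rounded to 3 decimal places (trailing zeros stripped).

Executing turtle program step by step:
Start: pos=(0,0), heading=0, pen down
LT 349: heading 0 -> 349
FD 9: (0,0) -> (8.835,-1.717) [heading=349, draw]
FD 20: (8.835,-1.717) -> (28.467,-5.533) [heading=349, draw]
FD 16: (28.467,-5.533) -> (44.173,-8.586) [heading=349, draw]
FD 7: (44.173,-8.586) -> (51.045,-9.922) [heading=349, draw]
RT 270: heading 349 -> 79
FD 14: (51.045,-9.922) -> (53.716,3.821) [heading=79, draw]
BK 19: (53.716,3.821) -> (50.091,-14.83) [heading=79, draw]
LT 270: heading 79 -> 349
PD: pen down
RT 270: heading 349 -> 79
RT 270: heading 79 -> 169
RT 180: heading 169 -> 349
LT 270: heading 349 -> 259
Final: pos=(50.091,-14.83), heading=259, 6 segment(s) drawn

Segment lengths:
  seg 1: (0,0) -> (8.835,-1.717), length = 9
  seg 2: (8.835,-1.717) -> (28.467,-5.533), length = 20
  seg 3: (28.467,-5.533) -> (44.173,-8.586), length = 16
  seg 4: (44.173,-8.586) -> (51.045,-9.922), length = 7
  seg 5: (51.045,-9.922) -> (53.716,3.821), length = 14
  seg 6: (53.716,3.821) -> (50.091,-14.83), length = 19
Total = 85

Answer: 85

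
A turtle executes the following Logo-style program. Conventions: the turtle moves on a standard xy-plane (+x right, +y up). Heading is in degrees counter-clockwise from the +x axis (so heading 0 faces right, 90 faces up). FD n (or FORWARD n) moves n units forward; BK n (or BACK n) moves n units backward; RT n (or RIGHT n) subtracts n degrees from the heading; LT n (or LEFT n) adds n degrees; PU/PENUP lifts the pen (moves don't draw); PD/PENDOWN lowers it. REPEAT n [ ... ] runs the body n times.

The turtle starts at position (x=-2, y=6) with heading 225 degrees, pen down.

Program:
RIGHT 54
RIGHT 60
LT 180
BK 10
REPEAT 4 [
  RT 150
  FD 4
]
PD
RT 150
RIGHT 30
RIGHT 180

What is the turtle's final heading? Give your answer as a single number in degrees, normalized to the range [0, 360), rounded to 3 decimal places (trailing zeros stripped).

Answer: 51

Derivation:
Executing turtle program step by step:
Start: pos=(-2,6), heading=225, pen down
RT 54: heading 225 -> 171
RT 60: heading 171 -> 111
LT 180: heading 111 -> 291
BK 10: (-2,6) -> (-5.584,15.336) [heading=291, draw]
REPEAT 4 [
  -- iteration 1/4 --
  RT 150: heading 291 -> 141
  FD 4: (-5.584,15.336) -> (-8.692,17.853) [heading=141, draw]
  -- iteration 2/4 --
  RT 150: heading 141 -> 351
  FD 4: (-8.692,17.853) -> (-4.742,17.227) [heading=351, draw]
  -- iteration 3/4 --
  RT 150: heading 351 -> 201
  FD 4: (-4.742,17.227) -> (-8.476,15.794) [heading=201, draw]
  -- iteration 4/4 --
  RT 150: heading 201 -> 51
  FD 4: (-8.476,15.794) -> (-5.959,18.902) [heading=51, draw]
]
PD: pen down
RT 150: heading 51 -> 261
RT 30: heading 261 -> 231
RT 180: heading 231 -> 51
Final: pos=(-5.959,18.902), heading=51, 5 segment(s) drawn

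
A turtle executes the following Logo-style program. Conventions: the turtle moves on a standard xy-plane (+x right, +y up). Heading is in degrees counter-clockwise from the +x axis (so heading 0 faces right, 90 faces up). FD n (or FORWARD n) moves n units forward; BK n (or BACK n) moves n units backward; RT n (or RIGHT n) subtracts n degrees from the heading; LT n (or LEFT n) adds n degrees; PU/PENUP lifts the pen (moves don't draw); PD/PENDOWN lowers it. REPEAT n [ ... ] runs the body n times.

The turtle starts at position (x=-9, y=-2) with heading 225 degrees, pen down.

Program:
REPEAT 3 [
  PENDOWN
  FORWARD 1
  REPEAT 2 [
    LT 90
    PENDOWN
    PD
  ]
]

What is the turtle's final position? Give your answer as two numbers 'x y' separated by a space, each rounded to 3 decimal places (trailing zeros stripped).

Executing turtle program step by step:
Start: pos=(-9,-2), heading=225, pen down
REPEAT 3 [
  -- iteration 1/3 --
  PD: pen down
  FD 1: (-9,-2) -> (-9.707,-2.707) [heading=225, draw]
  REPEAT 2 [
    -- iteration 1/2 --
    LT 90: heading 225 -> 315
    PD: pen down
    PD: pen down
    -- iteration 2/2 --
    LT 90: heading 315 -> 45
    PD: pen down
    PD: pen down
  ]
  -- iteration 2/3 --
  PD: pen down
  FD 1: (-9.707,-2.707) -> (-9,-2) [heading=45, draw]
  REPEAT 2 [
    -- iteration 1/2 --
    LT 90: heading 45 -> 135
    PD: pen down
    PD: pen down
    -- iteration 2/2 --
    LT 90: heading 135 -> 225
    PD: pen down
    PD: pen down
  ]
  -- iteration 3/3 --
  PD: pen down
  FD 1: (-9,-2) -> (-9.707,-2.707) [heading=225, draw]
  REPEAT 2 [
    -- iteration 1/2 --
    LT 90: heading 225 -> 315
    PD: pen down
    PD: pen down
    -- iteration 2/2 --
    LT 90: heading 315 -> 45
    PD: pen down
    PD: pen down
  ]
]
Final: pos=(-9.707,-2.707), heading=45, 3 segment(s) drawn

Answer: -9.707 -2.707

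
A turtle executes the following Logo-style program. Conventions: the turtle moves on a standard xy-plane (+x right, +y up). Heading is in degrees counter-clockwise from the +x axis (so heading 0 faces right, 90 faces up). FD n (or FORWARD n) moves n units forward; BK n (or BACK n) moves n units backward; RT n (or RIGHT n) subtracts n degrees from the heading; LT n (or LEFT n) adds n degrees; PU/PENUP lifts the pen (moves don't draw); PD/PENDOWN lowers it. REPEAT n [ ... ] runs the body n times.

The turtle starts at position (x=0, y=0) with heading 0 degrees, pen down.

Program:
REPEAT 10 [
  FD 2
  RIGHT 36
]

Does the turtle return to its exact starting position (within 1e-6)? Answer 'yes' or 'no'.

Answer: yes

Derivation:
Executing turtle program step by step:
Start: pos=(0,0), heading=0, pen down
REPEAT 10 [
  -- iteration 1/10 --
  FD 2: (0,0) -> (2,0) [heading=0, draw]
  RT 36: heading 0 -> 324
  -- iteration 2/10 --
  FD 2: (2,0) -> (3.618,-1.176) [heading=324, draw]
  RT 36: heading 324 -> 288
  -- iteration 3/10 --
  FD 2: (3.618,-1.176) -> (4.236,-3.078) [heading=288, draw]
  RT 36: heading 288 -> 252
  -- iteration 4/10 --
  FD 2: (4.236,-3.078) -> (3.618,-4.98) [heading=252, draw]
  RT 36: heading 252 -> 216
  -- iteration 5/10 --
  FD 2: (3.618,-4.98) -> (2,-6.155) [heading=216, draw]
  RT 36: heading 216 -> 180
  -- iteration 6/10 --
  FD 2: (2,-6.155) -> (0,-6.155) [heading=180, draw]
  RT 36: heading 180 -> 144
  -- iteration 7/10 --
  FD 2: (0,-6.155) -> (-1.618,-4.98) [heading=144, draw]
  RT 36: heading 144 -> 108
  -- iteration 8/10 --
  FD 2: (-1.618,-4.98) -> (-2.236,-3.078) [heading=108, draw]
  RT 36: heading 108 -> 72
  -- iteration 9/10 --
  FD 2: (-2.236,-3.078) -> (-1.618,-1.176) [heading=72, draw]
  RT 36: heading 72 -> 36
  -- iteration 10/10 --
  FD 2: (-1.618,-1.176) -> (0,0) [heading=36, draw]
  RT 36: heading 36 -> 0
]
Final: pos=(0,0), heading=0, 10 segment(s) drawn

Start position: (0, 0)
Final position: (0, 0)
Distance = 0; < 1e-6 -> CLOSED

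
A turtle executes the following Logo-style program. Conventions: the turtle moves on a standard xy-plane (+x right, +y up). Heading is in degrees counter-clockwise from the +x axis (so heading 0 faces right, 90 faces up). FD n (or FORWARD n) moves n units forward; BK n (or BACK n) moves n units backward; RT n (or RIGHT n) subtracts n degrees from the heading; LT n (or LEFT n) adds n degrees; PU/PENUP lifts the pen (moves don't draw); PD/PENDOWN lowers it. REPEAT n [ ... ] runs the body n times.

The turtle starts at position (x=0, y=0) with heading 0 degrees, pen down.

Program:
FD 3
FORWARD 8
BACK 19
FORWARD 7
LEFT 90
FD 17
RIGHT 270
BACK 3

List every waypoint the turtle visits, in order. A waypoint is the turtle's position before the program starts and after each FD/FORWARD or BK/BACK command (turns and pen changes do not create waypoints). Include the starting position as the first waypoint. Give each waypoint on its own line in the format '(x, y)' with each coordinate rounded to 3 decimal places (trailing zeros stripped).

Executing turtle program step by step:
Start: pos=(0,0), heading=0, pen down
FD 3: (0,0) -> (3,0) [heading=0, draw]
FD 8: (3,0) -> (11,0) [heading=0, draw]
BK 19: (11,0) -> (-8,0) [heading=0, draw]
FD 7: (-8,0) -> (-1,0) [heading=0, draw]
LT 90: heading 0 -> 90
FD 17: (-1,0) -> (-1,17) [heading=90, draw]
RT 270: heading 90 -> 180
BK 3: (-1,17) -> (2,17) [heading=180, draw]
Final: pos=(2,17), heading=180, 6 segment(s) drawn
Waypoints (7 total):
(0, 0)
(3, 0)
(11, 0)
(-8, 0)
(-1, 0)
(-1, 17)
(2, 17)

Answer: (0, 0)
(3, 0)
(11, 0)
(-8, 0)
(-1, 0)
(-1, 17)
(2, 17)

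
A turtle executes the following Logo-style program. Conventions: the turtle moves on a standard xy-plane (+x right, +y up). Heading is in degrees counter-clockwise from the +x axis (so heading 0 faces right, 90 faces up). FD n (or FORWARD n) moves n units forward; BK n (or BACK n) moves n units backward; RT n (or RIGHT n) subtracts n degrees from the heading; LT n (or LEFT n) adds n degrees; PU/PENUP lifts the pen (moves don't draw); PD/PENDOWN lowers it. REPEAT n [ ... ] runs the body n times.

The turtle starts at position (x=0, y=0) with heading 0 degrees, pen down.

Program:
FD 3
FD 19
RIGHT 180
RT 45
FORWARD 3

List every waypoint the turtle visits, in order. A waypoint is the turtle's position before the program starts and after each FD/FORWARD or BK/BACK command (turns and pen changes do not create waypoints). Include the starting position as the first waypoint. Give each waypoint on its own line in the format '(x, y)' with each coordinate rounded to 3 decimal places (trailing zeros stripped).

Executing turtle program step by step:
Start: pos=(0,0), heading=0, pen down
FD 3: (0,0) -> (3,0) [heading=0, draw]
FD 19: (3,0) -> (22,0) [heading=0, draw]
RT 180: heading 0 -> 180
RT 45: heading 180 -> 135
FD 3: (22,0) -> (19.879,2.121) [heading=135, draw]
Final: pos=(19.879,2.121), heading=135, 3 segment(s) drawn
Waypoints (4 total):
(0, 0)
(3, 0)
(22, 0)
(19.879, 2.121)

Answer: (0, 0)
(3, 0)
(22, 0)
(19.879, 2.121)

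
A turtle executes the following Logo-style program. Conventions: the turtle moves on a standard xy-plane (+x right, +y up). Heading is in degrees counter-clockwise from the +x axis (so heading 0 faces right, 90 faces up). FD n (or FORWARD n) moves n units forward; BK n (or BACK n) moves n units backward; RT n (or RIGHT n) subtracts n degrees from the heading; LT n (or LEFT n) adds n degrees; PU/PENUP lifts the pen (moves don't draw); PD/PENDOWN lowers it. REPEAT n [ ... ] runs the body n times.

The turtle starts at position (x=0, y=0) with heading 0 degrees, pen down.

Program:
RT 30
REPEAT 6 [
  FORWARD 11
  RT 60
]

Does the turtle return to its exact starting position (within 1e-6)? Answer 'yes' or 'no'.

Answer: yes

Derivation:
Executing turtle program step by step:
Start: pos=(0,0), heading=0, pen down
RT 30: heading 0 -> 330
REPEAT 6 [
  -- iteration 1/6 --
  FD 11: (0,0) -> (9.526,-5.5) [heading=330, draw]
  RT 60: heading 330 -> 270
  -- iteration 2/6 --
  FD 11: (9.526,-5.5) -> (9.526,-16.5) [heading=270, draw]
  RT 60: heading 270 -> 210
  -- iteration 3/6 --
  FD 11: (9.526,-16.5) -> (0,-22) [heading=210, draw]
  RT 60: heading 210 -> 150
  -- iteration 4/6 --
  FD 11: (0,-22) -> (-9.526,-16.5) [heading=150, draw]
  RT 60: heading 150 -> 90
  -- iteration 5/6 --
  FD 11: (-9.526,-16.5) -> (-9.526,-5.5) [heading=90, draw]
  RT 60: heading 90 -> 30
  -- iteration 6/6 --
  FD 11: (-9.526,-5.5) -> (0,0) [heading=30, draw]
  RT 60: heading 30 -> 330
]
Final: pos=(0,0), heading=330, 6 segment(s) drawn

Start position: (0, 0)
Final position: (0, 0)
Distance = 0; < 1e-6 -> CLOSED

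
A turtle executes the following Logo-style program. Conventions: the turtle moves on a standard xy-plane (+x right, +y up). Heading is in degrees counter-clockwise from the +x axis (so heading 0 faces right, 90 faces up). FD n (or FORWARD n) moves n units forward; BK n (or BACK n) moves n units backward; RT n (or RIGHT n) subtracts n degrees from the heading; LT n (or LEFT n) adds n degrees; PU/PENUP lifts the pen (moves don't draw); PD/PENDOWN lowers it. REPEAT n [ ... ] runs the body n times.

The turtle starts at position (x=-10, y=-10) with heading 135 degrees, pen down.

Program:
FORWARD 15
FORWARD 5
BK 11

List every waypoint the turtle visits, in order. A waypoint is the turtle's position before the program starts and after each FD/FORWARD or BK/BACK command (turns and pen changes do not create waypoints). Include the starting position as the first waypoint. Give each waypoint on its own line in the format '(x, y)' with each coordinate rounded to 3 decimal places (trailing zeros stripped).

Answer: (-10, -10)
(-20.607, 0.607)
(-24.142, 4.142)
(-16.364, -3.636)

Derivation:
Executing turtle program step by step:
Start: pos=(-10,-10), heading=135, pen down
FD 15: (-10,-10) -> (-20.607,0.607) [heading=135, draw]
FD 5: (-20.607,0.607) -> (-24.142,4.142) [heading=135, draw]
BK 11: (-24.142,4.142) -> (-16.364,-3.636) [heading=135, draw]
Final: pos=(-16.364,-3.636), heading=135, 3 segment(s) drawn
Waypoints (4 total):
(-10, -10)
(-20.607, 0.607)
(-24.142, 4.142)
(-16.364, -3.636)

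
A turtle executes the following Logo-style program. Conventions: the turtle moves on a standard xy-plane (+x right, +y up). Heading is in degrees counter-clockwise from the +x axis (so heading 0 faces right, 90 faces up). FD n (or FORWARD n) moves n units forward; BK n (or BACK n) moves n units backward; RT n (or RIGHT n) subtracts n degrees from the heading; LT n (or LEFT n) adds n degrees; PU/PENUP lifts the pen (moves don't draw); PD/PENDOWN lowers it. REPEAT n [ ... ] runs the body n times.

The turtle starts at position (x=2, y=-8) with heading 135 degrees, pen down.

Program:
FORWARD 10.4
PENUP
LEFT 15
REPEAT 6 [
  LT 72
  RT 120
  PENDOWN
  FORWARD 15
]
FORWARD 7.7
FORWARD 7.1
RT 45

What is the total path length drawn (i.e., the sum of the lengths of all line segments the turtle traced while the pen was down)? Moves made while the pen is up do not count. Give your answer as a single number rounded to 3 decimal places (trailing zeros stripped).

Answer: 115.2

Derivation:
Executing turtle program step by step:
Start: pos=(2,-8), heading=135, pen down
FD 10.4: (2,-8) -> (-5.354,-0.646) [heading=135, draw]
PU: pen up
LT 15: heading 135 -> 150
REPEAT 6 [
  -- iteration 1/6 --
  LT 72: heading 150 -> 222
  RT 120: heading 222 -> 102
  PD: pen down
  FD 15: (-5.354,-0.646) -> (-8.473,14.026) [heading=102, draw]
  -- iteration 2/6 --
  LT 72: heading 102 -> 174
  RT 120: heading 174 -> 54
  PD: pen down
  FD 15: (-8.473,14.026) -> (0.344,26.161) [heading=54, draw]
  -- iteration 3/6 --
  LT 72: heading 54 -> 126
  RT 120: heading 126 -> 6
  PD: pen down
  FD 15: (0.344,26.161) -> (15.262,27.729) [heading=6, draw]
  -- iteration 4/6 --
  LT 72: heading 6 -> 78
  RT 120: heading 78 -> 318
  PD: pen down
  FD 15: (15.262,27.729) -> (26.409,17.692) [heading=318, draw]
  -- iteration 5/6 --
  LT 72: heading 318 -> 30
  RT 120: heading 30 -> 270
  PD: pen down
  FD 15: (26.409,17.692) -> (26.409,2.692) [heading=270, draw]
  -- iteration 6/6 --
  LT 72: heading 270 -> 342
  RT 120: heading 342 -> 222
  PD: pen down
  FD 15: (26.409,2.692) -> (15.262,-7.345) [heading=222, draw]
]
FD 7.7: (15.262,-7.345) -> (9.54,-12.497) [heading=222, draw]
FD 7.1: (9.54,-12.497) -> (4.263,-17.248) [heading=222, draw]
RT 45: heading 222 -> 177
Final: pos=(4.263,-17.248), heading=177, 9 segment(s) drawn

Segment lengths:
  seg 1: (2,-8) -> (-5.354,-0.646), length = 10.4
  seg 2: (-5.354,-0.646) -> (-8.473,14.026), length = 15
  seg 3: (-8.473,14.026) -> (0.344,26.161), length = 15
  seg 4: (0.344,26.161) -> (15.262,27.729), length = 15
  seg 5: (15.262,27.729) -> (26.409,17.692), length = 15
  seg 6: (26.409,17.692) -> (26.409,2.692), length = 15
  seg 7: (26.409,2.692) -> (15.262,-7.345), length = 15
  seg 8: (15.262,-7.345) -> (9.54,-12.497), length = 7.7
  seg 9: (9.54,-12.497) -> (4.263,-17.248), length = 7.1
Total = 115.2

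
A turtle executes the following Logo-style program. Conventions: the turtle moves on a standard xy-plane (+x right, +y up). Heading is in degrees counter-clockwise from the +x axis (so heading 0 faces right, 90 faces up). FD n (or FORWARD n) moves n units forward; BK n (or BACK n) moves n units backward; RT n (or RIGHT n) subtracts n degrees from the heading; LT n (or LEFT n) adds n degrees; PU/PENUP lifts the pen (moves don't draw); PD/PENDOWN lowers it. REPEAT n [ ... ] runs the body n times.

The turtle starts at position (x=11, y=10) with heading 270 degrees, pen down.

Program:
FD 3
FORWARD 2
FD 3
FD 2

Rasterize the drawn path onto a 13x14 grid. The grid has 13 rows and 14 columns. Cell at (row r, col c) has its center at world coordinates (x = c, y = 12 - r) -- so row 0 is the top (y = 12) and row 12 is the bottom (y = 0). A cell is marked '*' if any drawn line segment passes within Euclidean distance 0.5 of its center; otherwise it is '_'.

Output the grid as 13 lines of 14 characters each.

Segment 0: (11,10) -> (11,7)
Segment 1: (11,7) -> (11,5)
Segment 2: (11,5) -> (11,2)
Segment 3: (11,2) -> (11,0)

Answer: ______________
______________
___________*__
___________*__
___________*__
___________*__
___________*__
___________*__
___________*__
___________*__
___________*__
___________*__
___________*__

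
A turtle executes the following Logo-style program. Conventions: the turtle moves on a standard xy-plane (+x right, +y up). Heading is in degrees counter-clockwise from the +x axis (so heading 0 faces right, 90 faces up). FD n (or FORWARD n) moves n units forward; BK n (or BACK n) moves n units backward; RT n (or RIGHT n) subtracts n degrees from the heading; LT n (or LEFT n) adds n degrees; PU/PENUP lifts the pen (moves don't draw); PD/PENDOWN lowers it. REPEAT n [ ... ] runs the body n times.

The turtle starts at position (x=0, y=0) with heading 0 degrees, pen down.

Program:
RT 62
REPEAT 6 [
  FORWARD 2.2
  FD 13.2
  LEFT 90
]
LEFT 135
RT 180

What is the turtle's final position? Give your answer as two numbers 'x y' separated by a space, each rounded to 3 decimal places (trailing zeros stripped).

Answer: 20.827 -6.368

Derivation:
Executing turtle program step by step:
Start: pos=(0,0), heading=0, pen down
RT 62: heading 0 -> 298
REPEAT 6 [
  -- iteration 1/6 --
  FD 2.2: (0,0) -> (1.033,-1.942) [heading=298, draw]
  FD 13.2: (1.033,-1.942) -> (7.23,-13.597) [heading=298, draw]
  LT 90: heading 298 -> 28
  -- iteration 2/6 --
  FD 2.2: (7.23,-13.597) -> (9.172,-12.565) [heading=28, draw]
  FD 13.2: (9.172,-12.565) -> (20.827,-6.368) [heading=28, draw]
  LT 90: heading 28 -> 118
  -- iteration 3/6 --
  FD 2.2: (20.827,-6.368) -> (19.794,-4.425) [heading=118, draw]
  FD 13.2: (19.794,-4.425) -> (13.597,7.23) [heading=118, draw]
  LT 90: heading 118 -> 208
  -- iteration 4/6 --
  FD 2.2: (13.597,7.23) -> (11.655,6.197) [heading=208, draw]
  FD 13.2: (11.655,6.197) -> (0,0) [heading=208, draw]
  LT 90: heading 208 -> 298
  -- iteration 5/6 --
  FD 2.2: (0,0) -> (1.033,-1.942) [heading=298, draw]
  FD 13.2: (1.033,-1.942) -> (7.23,-13.597) [heading=298, draw]
  LT 90: heading 298 -> 28
  -- iteration 6/6 --
  FD 2.2: (7.23,-13.597) -> (9.172,-12.565) [heading=28, draw]
  FD 13.2: (9.172,-12.565) -> (20.827,-6.368) [heading=28, draw]
  LT 90: heading 28 -> 118
]
LT 135: heading 118 -> 253
RT 180: heading 253 -> 73
Final: pos=(20.827,-6.368), heading=73, 12 segment(s) drawn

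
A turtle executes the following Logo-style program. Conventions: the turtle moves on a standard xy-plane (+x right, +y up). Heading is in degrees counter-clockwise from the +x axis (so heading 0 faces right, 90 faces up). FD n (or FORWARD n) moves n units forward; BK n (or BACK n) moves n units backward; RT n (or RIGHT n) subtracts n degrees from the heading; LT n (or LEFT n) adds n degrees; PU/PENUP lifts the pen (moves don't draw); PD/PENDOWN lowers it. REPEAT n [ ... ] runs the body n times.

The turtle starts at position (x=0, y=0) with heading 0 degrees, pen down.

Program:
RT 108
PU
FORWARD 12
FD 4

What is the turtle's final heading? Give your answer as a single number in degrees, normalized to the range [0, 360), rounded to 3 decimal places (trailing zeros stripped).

Answer: 252

Derivation:
Executing turtle program step by step:
Start: pos=(0,0), heading=0, pen down
RT 108: heading 0 -> 252
PU: pen up
FD 12: (0,0) -> (-3.708,-11.413) [heading=252, move]
FD 4: (-3.708,-11.413) -> (-4.944,-15.217) [heading=252, move]
Final: pos=(-4.944,-15.217), heading=252, 0 segment(s) drawn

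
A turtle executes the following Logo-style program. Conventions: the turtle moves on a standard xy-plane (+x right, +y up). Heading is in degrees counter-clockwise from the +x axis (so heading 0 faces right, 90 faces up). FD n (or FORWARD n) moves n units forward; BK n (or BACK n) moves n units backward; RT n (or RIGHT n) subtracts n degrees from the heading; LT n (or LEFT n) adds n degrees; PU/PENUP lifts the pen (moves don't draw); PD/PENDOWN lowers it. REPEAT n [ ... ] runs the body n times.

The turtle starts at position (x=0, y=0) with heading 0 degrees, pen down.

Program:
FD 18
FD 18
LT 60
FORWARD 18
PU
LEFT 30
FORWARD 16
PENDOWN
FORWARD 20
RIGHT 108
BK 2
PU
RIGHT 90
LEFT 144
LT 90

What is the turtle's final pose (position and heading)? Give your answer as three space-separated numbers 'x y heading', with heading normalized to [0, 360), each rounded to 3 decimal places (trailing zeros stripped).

Answer: 43.098 52.206 126

Derivation:
Executing turtle program step by step:
Start: pos=(0,0), heading=0, pen down
FD 18: (0,0) -> (18,0) [heading=0, draw]
FD 18: (18,0) -> (36,0) [heading=0, draw]
LT 60: heading 0 -> 60
FD 18: (36,0) -> (45,15.588) [heading=60, draw]
PU: pen up
LT 30: heading 60 -> 90
FD 16: (45,15.588) -> (45,31.588) [heading=90, move]
PD: pen down
FD 20: (45,31.588) -> (45,51.588) [heading=90, draw]
RT 108: heading 90 -> 342
BK 2: (45,51.588) -> (43.098,52.206) [heading=342, draw]
PU: pen up
RT 90: heading 342 -> 252
LT 144: heading 252 -> 36
LT 90: heading 36 -> 126
Final: pos=(43.098,52.206), heading=126, 5 segment(s) drawn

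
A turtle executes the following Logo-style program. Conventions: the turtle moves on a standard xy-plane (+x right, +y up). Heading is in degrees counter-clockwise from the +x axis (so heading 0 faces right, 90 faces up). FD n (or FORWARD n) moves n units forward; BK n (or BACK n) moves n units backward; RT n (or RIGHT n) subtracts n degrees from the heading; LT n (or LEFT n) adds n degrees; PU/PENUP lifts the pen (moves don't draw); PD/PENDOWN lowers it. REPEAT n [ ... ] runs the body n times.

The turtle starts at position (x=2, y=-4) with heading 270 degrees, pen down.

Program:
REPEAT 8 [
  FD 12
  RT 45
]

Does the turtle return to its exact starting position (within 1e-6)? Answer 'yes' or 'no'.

Answer: yes

Derivation:
Executing turtle program step by step:
Start: pos=(2,-4), heading=270, pen down
REPEAT 8 [
  -- iteration 1/8 --
  FD 12: (2,-4) -> (2,-16) [heading=270, draw]
  RT 45: heading 270 -> 225
  -- iteration 2/8 --
  FD 12: (2,-16) -> (-6.485,-24.485) [heading=225, draw]
  RT 45: heading 225 -> 180
  -- iteration 3/8 --
  FD 12: (-6.485,-24.485) -> (-18.485,-24.485) [heading=180, draw]
  RT 45: heading 180 -> 135
  -- iteration 4/8 --
  FD 12: (-18.485,-24.485) -> (-26.971,-16) [heading=135, draw]
  RT 45: heading 135 -> 90
  -- iteration 5/8 --
  FD 12: (-26.971,-16) -> (-26.971,-4) [heading=90, draw]
  RT 45: heading 90 -> 45
  -- iteration 6/8 --
  FD 12: (-26.971,-4) -> (-18.485,4.485) [heading=45, draw]
  RT 45: heading 45 -> 0
  -- iteration 7/8 --
  FD 12: (-18.485,4.485) -> (-6.485,4.485) [heading=0, draw]
  RT 45: heading 0 -> 315
  -- iteration 8/8 --
  FD 12: (-6.485,4.485) -> (2,-4) [heading=315, draw]
  RT 45: heading 315 -> 270
]
Final: pos=(2,-4), heading=270, 8 segment(s) drawn

Start position: (2, -4)
Final position: (2, -4)
Distance = 0; < 1e-6 -> CLOSED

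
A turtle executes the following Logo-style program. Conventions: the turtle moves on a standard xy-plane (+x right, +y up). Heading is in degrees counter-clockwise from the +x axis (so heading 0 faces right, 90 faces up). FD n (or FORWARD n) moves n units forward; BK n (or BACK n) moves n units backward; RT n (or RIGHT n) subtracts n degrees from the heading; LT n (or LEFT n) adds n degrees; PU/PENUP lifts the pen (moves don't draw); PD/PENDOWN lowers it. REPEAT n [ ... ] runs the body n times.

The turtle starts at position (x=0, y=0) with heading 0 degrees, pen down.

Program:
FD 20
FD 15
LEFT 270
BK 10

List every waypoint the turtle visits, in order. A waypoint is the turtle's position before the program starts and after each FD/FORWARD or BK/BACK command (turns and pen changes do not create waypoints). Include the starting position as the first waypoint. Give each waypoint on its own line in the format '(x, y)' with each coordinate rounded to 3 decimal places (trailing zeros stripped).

Answer: (0, 0)
(20, 0)
(35, 0)
(35, 10)

Derivation:
Executing turtle program step by step:
Start: pos=(0,0), heading=0, pen down
FD 20: (0,0) -> (20,0) [heading=0, draw]
FD 15: (20,0) -> (35,0) [heading=0, draw]
LT 270: heading 0 -> 270
BK 10: (35,0) -> (35,10) [heading=270, draw]
Final: pos=(35,10), heading=270, 3 segment(s) drawn
Waypoints (4 total):
(0, 0)
(20, 0)
(35, 0)
(35, 10)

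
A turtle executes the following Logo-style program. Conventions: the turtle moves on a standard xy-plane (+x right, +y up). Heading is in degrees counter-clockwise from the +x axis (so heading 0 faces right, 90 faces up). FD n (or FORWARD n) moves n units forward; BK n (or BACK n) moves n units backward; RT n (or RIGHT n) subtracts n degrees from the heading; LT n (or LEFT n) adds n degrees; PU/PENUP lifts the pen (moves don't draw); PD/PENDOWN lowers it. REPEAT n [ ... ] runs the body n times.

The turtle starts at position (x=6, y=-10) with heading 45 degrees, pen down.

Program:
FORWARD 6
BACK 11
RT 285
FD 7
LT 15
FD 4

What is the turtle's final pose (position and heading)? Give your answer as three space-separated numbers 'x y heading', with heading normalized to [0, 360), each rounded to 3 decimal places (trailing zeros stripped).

Answer: -3.864 -4.645 135

Derivation:
Executing turtle program step by step:
Start: pos=(6,-10), heading=45, pen down
FD 6: (6,-10) -> (10.243,-5.757) [heading=45, draw]
BK 11: (10.243,-5.757) -> (2.464,-13.536) [heading=45, draw]
RT 285: heading 45 -> 120
FD 7: (2.464,-13.536) -> (-1.036,-7.473) [heading=120, draw]
LT 15: heading 120 -> 135
FD 4: (-1.036,-7.473) -> (-3.864,-4.645) [heading=135, draw]
Final: pos=(-3.864,-4.645), heading=135, 4 segment(s) drawn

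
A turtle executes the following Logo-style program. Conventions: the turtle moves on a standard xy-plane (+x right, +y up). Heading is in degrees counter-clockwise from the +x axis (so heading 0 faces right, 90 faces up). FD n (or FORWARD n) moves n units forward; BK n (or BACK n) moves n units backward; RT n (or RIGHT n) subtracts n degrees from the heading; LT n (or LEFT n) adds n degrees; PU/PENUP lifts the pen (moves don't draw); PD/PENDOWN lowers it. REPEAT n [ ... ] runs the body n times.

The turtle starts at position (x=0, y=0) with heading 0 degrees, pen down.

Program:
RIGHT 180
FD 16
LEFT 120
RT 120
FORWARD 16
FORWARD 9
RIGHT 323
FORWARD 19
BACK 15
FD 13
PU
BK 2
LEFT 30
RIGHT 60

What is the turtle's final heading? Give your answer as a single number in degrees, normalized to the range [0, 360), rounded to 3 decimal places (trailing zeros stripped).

Answer: 187

Derivation:
Executing turtle program step by step:
Start: pos=(0,0), heading=0, pen down
RT 180: heading 0 -> 180
FD 16: (0,0) -> (-16,0) [heading=180, draw]
LT 120: heading 180 -> 300
RT 120: heading 300 -> 180
FD 16: (-16,0) -> (-32,0) [heading=180, draw]
FD 9: (-32,0) -> (-41,0) [heading=180, draw]
RT 323: heading 180 -> 217
FD 19: (-41,0) -> (-56.174,-11.434) [heading=217, draw]
BK 15: (-56.174,-11.434) -> (-44.195,-2.407) [heading=217, draw]
FD 13: (-44.195,-2.407) -> (-54.577,-10.231) [heading=217, draw]
PU: pen up
BK 2: (-54.577,-10.231) -> (-52.98,-9.027) [heading=217, move]
LT 30: heading 217 -> 247
RT 60: heading 247 -> 187
Final: pos=(-52.98,-9.027), heading=187, 6 segment(s) drawn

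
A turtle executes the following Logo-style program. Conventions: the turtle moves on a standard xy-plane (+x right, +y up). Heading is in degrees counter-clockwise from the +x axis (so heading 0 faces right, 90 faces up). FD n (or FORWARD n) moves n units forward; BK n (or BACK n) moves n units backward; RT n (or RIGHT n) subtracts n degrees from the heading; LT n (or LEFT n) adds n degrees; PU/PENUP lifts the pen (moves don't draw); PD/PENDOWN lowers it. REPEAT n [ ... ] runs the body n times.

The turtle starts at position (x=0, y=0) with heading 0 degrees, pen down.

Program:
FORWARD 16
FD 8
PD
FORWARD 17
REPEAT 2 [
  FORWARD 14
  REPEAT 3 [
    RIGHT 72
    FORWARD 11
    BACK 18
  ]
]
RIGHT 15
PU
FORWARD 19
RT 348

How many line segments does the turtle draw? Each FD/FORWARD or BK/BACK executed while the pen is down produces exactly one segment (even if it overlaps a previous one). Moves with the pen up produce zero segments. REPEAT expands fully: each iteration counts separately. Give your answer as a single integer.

Executing turtle program step by step:
Start: pos=(0,0), heading=0, pen down
FD 16: (0,0) -> (16,0) [heading=0, draw]
FD 8: (16,0) -> (24,0) [heading=0, draw]
PD: pen down
FD 17: (24,0) -> (41,0) [heading=0, draw]
REPEAT 2 [
  -- iteration 1/2 --
  FD 14: (41,0) -> (55,0) [heading=0, draw]
  REPEAT 3 [
    -- iteration 1/3 --
    RT 72: heading 0 -> 288
    FD 11: (55,0) -> (58.399,-10.462) [heading=288, draw]
    BK 18: (58.399,-10.462) -> (52.837,6.657) [heading=288, draw]
    -- iteration 2/3 --
    RT 72: heading 288 -> 216
    FD 11: (52.837,6.657) -> (43.938,0.192) [heading=216, draw]
    BK 18: (43.938,0.192) -> (58.5,10.772) [heading=216, draw]
    -- iteration 3/3 --
    RT 72: heading 216 -> 144
    FD 11: (58.5,10.772) -> (49.601,17.238) [heading=144, draw]
    BK 18: (49.601,17.238) -> (64.163,6.657) [heading=144, draw]
  ]
  -- iteration 2/2 --
  FD 14: (64.163,6.657) -> (52.837,14.886) [heading=144, draw]
  REPEAT 3 [
    -- iteration 1/3 --
    RT 72: heading 144 -> 72
    FD 11: (52.837,14.886) -> (56.236,25.348) [heading=72, draw]
    BK 18: (56.236,25.348) -> (50.674,8.229) [heading=72, draw]
    -- iteration 2/3 --
    RT 72: heading 72 -> 0
    FD 11: (50.674,8.229) -> (61.674,8.229) [heading=0, draw]
    BK 18: (61.674,8.229) -> (43.674,8.229) [heading=0, draw]
    -- iteration 3/3 --
    RT 72: heading 0 -> 288
    FD 11: (43.674,8.229) -> (47.073,-2.233) [heading=288, draw]
    BK 18: (47.073,-2.233) -> (41.511,14.886) [heading=288, draw]
  ]
]
RT 15: heading 288 -> 273
PU: pen up
FD 19: (41.511,14.886) -> (42.505,-4.088) [heading=273, move]
RT 348: heading 273 -> 285
Final: pos=(42.505,-4.088), heading=285, 17 segment(s) drawn
Segments drawn: 17

Answer: 17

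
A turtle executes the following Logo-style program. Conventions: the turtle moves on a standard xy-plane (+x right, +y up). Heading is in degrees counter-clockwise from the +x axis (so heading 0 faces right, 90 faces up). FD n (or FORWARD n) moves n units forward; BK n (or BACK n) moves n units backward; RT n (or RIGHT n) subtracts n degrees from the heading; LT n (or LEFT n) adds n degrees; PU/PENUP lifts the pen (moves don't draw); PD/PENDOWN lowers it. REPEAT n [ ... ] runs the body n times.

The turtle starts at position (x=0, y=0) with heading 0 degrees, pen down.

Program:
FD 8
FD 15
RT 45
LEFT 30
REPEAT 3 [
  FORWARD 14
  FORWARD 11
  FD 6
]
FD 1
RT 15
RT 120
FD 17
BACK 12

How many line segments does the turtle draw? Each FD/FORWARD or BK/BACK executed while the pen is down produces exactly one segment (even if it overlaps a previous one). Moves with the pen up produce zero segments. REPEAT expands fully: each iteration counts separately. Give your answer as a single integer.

Answer: 14

Derivation:
Executing turtle program step by step:
Start: pos=(0,0), heading=0, pen down
FD 8: (0,0) -> (8,0) [heading=0, draw]
FD 15: (8,0) -> (23,0) [heading=0, draw]
RT 45: heading 0 -> 315
LT 30: heading 315 -> 345
REPEAT 3 [
  -- iteration 1/3 --
  FD 14: (23,0) -> (36.523,-3.623) [heading=345, draw]
  FD 11: (36.523,-3.623) -> (47.148,-6.47) [heading=345, draw]
  FD 6: (47.148,-6.47) -> (52.944,-8.023) [heading=345, draw]
  -- iteration 2/3 --
  FD 14: (52.944,-8.023) -> (66.467,-11.647) [heading=345, draw]
  FD 11: (66.467,-11.647) -> (77.092,-14.494) [heading=345, draw]
  FD 6: (77.092,-14.494) -> (82.887,-16.047) [heading=345, draw]
  -- iteration 3/3 --
  FD 14: (82.887,-16.047) -> (96.41,-19.67) [heading=345, draw]
  FD 11: (96.41,-19.67) -> (107.036,-22.517) [heading=345, draw]
  FD 6: (107.036,-22.517) -> (112.831,-24.07) [heading=345, draw]
]
FD 1: (112.831,-24.07) -> (113.797,-24.329) [heading=345, draw]
RT 15: heading 345 -> 330
RT 120: heading 330 -> 210
FD 17: (113.797,-24.329) -> (99.075,-32.829) [heading=210, draw]
BK 12: (99.075,-32.829) -> (109.467,-26.829) [heading=210, draw]
Final: pos=(109.467,-26.829), heading=210, 14 segment(s) drawn
Segments drawn: 14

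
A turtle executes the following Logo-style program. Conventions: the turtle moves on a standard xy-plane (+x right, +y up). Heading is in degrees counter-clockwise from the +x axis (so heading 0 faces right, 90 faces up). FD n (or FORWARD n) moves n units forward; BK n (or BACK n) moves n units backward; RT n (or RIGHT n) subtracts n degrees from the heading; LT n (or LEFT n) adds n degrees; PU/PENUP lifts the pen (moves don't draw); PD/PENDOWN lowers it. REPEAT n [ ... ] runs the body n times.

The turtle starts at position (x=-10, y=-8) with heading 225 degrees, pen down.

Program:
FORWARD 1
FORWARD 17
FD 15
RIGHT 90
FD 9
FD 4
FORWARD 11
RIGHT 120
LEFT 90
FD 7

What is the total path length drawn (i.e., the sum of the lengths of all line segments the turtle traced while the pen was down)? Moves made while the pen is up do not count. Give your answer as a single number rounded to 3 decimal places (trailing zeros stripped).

Answer: 64

Derivation:
Executing turtle program step by step:
Start: pos=(-10,-8), heading=225, pen down
FD 1: (-10,-8) -> (-10.707,-8.707) [heading=225, draw]
FD 17: (-10.707,-8.707) -> (-22.728,-20.728) [heading=225, draw]
FD 15: (-22.728,-20.728) -> (-33.335,-31.335) [heading=225, draw]
RT 90: heading 225 -> 135
FD 9: (-33.335,-31.335) -> (-39.698,-24.971) [heading=135, draw]
FD 4: (-39.698,-24.971) -> (-42.527,-22.142) [heading=135, draw]
FD 11: (-42.527,-22.142) -> (-50.305,-14.364) [heading=135, draw]
RT 120: heading 135 -> 15
LT 90: heading 15 -> 105
FD 7: (-50.305,-14.364) -> (-52.117,-7.602) [heading=105, draw]
Final: pos=(-52.117,-7.602), heading=105, 7 segment(s) drawn

Segment lengths:
  seg 1: (-10,-8) -> (-10.707,-8.707), length = 1
  seg 2: (-10.707,-8.707) -> (-22.728,-20.728), length = 17
  seg 3: (-22.728,-20.728) -> (-33.335,-31.335), length = 15
  seg 4: (-33.335,-31.335) -> (-39.698,-24.971), length = 9
  seg 5: (-39.698,-24.971) -> (-42.527,-22.142), length = 4
  seg 6: (-42.527,-22.142) -> (-50.305,-14.364), length = 11
  seg 7: (-50.305,-14.364) -> (-52.117,-7.602), length = 7
Total = 64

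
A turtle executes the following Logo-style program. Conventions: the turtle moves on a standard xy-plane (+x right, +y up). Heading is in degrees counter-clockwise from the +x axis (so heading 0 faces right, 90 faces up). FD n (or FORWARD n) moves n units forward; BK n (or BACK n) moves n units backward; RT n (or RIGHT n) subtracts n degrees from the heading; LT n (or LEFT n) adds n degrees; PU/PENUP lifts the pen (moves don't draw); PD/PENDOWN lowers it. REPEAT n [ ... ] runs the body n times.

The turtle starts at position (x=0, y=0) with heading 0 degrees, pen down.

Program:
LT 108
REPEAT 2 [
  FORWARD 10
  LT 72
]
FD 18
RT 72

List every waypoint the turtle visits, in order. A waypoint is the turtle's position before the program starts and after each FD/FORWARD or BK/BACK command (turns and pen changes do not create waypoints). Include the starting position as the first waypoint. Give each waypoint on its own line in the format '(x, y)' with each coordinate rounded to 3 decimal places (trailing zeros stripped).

Executing turtle program step by step:
Start: pos=(0,0), heading=0, pen down
LT 108: heading 0 -> 108
REPEAT 2 [
  -- iteration 1/2 --
  FD 10: (0,0) -> (-3.09,9.511) [heading=108, draw]
  LT 72: heading 108 -> 180
  -- iteration 2/2 --
  FD 10: (-3.09,9.511) -> (-13.09,9.511) [heading=180, draw]
  LT 72: heading 180 -> 252
]
FD 18: (-13.09,9.511) -> (-18.652,-7.608) [heading=252, draw]
RT 72: heading 252 -> 180
Final: pos=(-18.652,-7.608), heading=180, 3 segment(s) drawn
Waypoints (4 total):
(0, 0)
(-3.09, 9.511)
(-13.09, 9.511)
(-18.652, -7.608)

Answer: (0, 0)
(-3.09, 9.511)
(-13.09, 9.511)
(-18.652, -7.608)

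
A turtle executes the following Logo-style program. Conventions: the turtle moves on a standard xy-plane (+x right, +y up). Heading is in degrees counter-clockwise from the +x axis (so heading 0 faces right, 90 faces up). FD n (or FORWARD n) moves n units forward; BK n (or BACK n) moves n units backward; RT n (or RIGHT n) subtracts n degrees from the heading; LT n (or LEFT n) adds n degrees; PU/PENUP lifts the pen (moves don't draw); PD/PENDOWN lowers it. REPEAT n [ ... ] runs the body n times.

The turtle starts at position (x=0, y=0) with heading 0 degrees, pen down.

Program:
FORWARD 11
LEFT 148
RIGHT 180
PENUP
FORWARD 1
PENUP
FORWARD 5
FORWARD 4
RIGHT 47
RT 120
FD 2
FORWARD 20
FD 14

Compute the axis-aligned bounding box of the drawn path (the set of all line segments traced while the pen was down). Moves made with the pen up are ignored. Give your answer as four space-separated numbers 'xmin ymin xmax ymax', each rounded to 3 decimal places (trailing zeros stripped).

Answer: 0 0 11 0

Derivation:
Executing turtle program step by step:
Start: pos=(0,0), heading=0, pen down
FD 11: (0,0) -> (11,0) [heading=0, draw]
LT 148: heading 0 -> 148
RT 180: heading 148 -> 328
PU: pen up
FD 1: (11,0) -> (11.848,-0.53) [heading=328, move]
PU: pen up
FD 5: (11.848,-0.53) -> (16.088,-3.18) [heading=328, move]
FD 4: (16.088,-3.18) -> (19.48,-5.299) [heading=328, move]
RT 47: heading 328 -> 281
RT 120: heading 281 -> 161
FD 2: (19.48,-5.299) -> (17.589,-4.648) [heading=161, move]
FD 20: (17.589,-4.648) -> (-1.321,1.863) [heading=161, move]
FD 14: (-1.321,1.863) -> (-14.558,6.421) [heading=161, move]
Final: pos=(-14.558,6.421), heading=161, 1 segment(s) drawn

Segment endpoints: x in {0, 11}, y in {0}
xmin=0, ymin=0, xmax=11, ymax=0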